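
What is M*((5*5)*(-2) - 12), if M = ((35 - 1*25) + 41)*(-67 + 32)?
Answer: 110670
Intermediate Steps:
M = -1785 (M = ((35 - 25) + 41)*(-35) = (10 + 41)*(-35) = 51*(-35) = -1785)
M*((5*5)*(-2) - 12) = -1785*((5*5)*(-2) - 12) = -1785*(25*(-2) - 12) = -1785*(-50 - 12) = -1785*(-62) = 110670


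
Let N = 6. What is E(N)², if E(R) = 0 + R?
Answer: 36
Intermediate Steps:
E(R) = R
E(N)² = 6² = 36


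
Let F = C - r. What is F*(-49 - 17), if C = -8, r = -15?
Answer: -462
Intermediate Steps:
F = 7 (F = -8 - 1*(-15) = -8 + 15 = 7)
F*(-49 - 17) = 7*(-49 - 17) = 7*(-66) = -462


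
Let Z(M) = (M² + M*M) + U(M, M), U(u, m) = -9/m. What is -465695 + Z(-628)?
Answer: 202889853/628 ≈ 3.2307e+5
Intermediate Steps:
Z(M) = -9/M + 2*M² (Z(M) = (M² + M*M) - 9/M = (M² + M²) - 9/M = 2*M² - 9/M = -9/M + 2*M²)
-465695 + Z(-628) = -465695 + (-9 + 2*(-628)³)/(-628) = -465695 - (-9 + 2*(-247673152))/628 = -465695 - (-9 - 495346304)/628 = -465695 - 1/628*(-495346313) = -465695 + 495346313/628 = 202889853/628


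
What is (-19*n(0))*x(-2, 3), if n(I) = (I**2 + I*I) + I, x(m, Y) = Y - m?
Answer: 0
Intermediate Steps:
n(I) = I + 2*I**2 (n(I) = (I**2 + I**2) + I = 2*I**2 + I = I + 2*I**2)
(-19*n(0))*x(-2, 3) = (-0*(1 + 2*0))*(3 - 1*(-2)) = (-0*(1 + 0))*(3 + 2) = -0*5 = -19*0*5 = 0*5 = 0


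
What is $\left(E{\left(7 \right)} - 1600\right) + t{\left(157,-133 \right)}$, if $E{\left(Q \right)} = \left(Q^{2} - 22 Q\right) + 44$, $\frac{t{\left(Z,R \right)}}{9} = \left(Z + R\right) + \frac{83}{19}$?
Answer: $- \frac{26708}{19} \approx -1405.7$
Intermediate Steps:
$t{\left(Z,R \right)} = \frac{747}{19} + 9 R + 9 Z$ ($t{\left(Z,R \right)} = 9 \left(\left(Z + R\right) + \frac{83}{19}\right) = 9 \left(\left(R + Z\right) + 83 \cdot \frac{1}{19}\right) = 9 \left(\left(R + Z\right) + \frac{83}{19}\right) = 9 \left(\frac{83}{19} + R + Z\right) = \frac{747}{19} + 9 R + 9 Z$)
$E{\left(Q \right)} = 44 + Q^{2} - 22 Q$
$\left(E{\left(7 \right)} - 1600\right) + t{\left(157,-133 \right)} = \left(\left(44 + 7^{2} - 154\right) - 1600\right) + \left(\frac{747}{19} + 9 \left(-133\right) + 9 \cdot 157\right) = \left(\left(44 + 49 - 154\right) - 1600\right) + \left(\frac{747}{19} - 1197 + 1413\right) = \left(-61 - 1600\right) + \frac{4851}{19} = -1661 + \frac{4851}{19} = - \frac{26708}{19}$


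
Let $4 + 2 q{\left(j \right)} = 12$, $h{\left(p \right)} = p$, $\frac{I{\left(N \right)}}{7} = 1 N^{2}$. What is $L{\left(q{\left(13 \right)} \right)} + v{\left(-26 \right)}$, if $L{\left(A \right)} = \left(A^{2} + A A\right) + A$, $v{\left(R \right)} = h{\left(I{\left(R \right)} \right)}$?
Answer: $4768$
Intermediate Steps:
$I{\left(N \right)} = 7 N^{2}$ ($I{\left(N \right)} = 7 \cdot 1 N^{2} = 7 N^{2}$)
$q{\left(j \right)} = 4$ ($q{\left(j \right)} = -2 + \frac{1}{2} \cdot 12 = -2 + 6 = 4$)
$v{\left(R \right)} = 7 R^{2}$
$L{\left(A \right)} = A + 2 A^{2}$ ($L{\left(A \right)} = \left(A^{2} + A^{2}\right) + A = 2 A^{2} + A = A + 2 A^{2}$)
$L{\left(q{\left(13 \right)} \right)} + v{\left(-26 \right)} = 4 \left(1 + 2 \cdot 4\right) + 7 \left(-26\right)^{2} = 4 \left(1 + 8\right) + 7 \cdot 676 = 4 \cdot 9 + 4732 = 36 + 4732 = 4768$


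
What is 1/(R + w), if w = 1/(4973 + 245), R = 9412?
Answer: 5218/49111817 ≈ 0.00010625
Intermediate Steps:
w = 1/5218 ≈ 0.00019164
1/(R + w) = 1/(9412 + 1/5218) = 1/(49111817/5218) = 5218/49111817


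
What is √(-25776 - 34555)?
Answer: I*√60331 ≈ 245.62*I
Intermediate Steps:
√(-25776 - 34555) = √(-60331) = I*√60331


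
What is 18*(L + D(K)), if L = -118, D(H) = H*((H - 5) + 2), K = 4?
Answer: -2052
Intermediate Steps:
D(H) = H*(-3 + H) (D(H) = H*((-5 + H) + 2) = H*(-3 + H))
18*(L + D(K)) = 18*(-118 + 4*(-3 + 4)) = 18*(-118 + 4*1) = 18*(-118 + 4) = 18*(-114) = -2052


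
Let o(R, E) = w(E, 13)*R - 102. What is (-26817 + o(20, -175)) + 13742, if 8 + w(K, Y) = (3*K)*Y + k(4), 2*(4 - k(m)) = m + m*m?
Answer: -149957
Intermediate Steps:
k(m) = 4 - m/2 - m**2/2 (k(m) = 4 - (m + m*m)/2 = 4 - (m + m**2)/2 = 4 + (-m/2 - m**2/2) = 4 - m/2 - m**2/2)
w(K, Y) = -14 + 3*K*Y (w(K, Y) = -8 + ((3*K)*Y + (4 - 1/2*4 - 1/2*4**2)) = -8 + (3*K*Y + (4 - 2 - 1/2*16)) = -8 + (3*K*Y + (4 - 2 - 8)) = -8 + (3*K*Y - 6) = -8 + (-6 + 3*K*Y) = -14 + 3*K*Y)
o(R, E) = -102 + R*(-14 + 39*E) (o(R, E) = (-14 + 3*E*13)*R - 102 = (-14 + 39*E)*R - 102 = R*(-14 + 39*E) - 102 = -102 + R*(-14 + 39*E))
(-26817 + o(20, -175)) + 13742 = (-26817 + (-102 + 20*(-14 + 39*(-175)))) + 13742 = (-26817 + (-102 + 20*(-14 - 6825))) + 13742 = (-26817 + (-102 + 20*(-6839))) + 13742 = (-26817 + (-102 - 136780)) + 13742 = (-26817 - 136882) + 13742 = -163699 + 13742 = -149957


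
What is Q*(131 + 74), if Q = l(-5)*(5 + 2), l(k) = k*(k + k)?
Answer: 71750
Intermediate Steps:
l(k) = 2*k² (l(k) = k*(2*k) = 2*k²)
Q = 350 (Q = (2*(-5)²)*(5 + 2) = (2*25)*7 = 50*7 = 350)
Q*(131 + 74) = 350*(131 + 74) = 350*205 = 71750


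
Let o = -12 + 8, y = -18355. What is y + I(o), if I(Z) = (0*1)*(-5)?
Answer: -18355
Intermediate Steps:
o = -4
I(Z) = 0 (I(Z) = 0*(-5) = 0)
y + I(o) = -18355 + 0 = -18355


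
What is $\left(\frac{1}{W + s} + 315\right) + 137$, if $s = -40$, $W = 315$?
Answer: $\frac{124301}{275} \approx 452.0$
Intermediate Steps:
$\left(\frac{1}{W + s} + 315\right) + 137 = \left(\frac{1}{315 - 40} + 315\right) + 137 = \left(\frac{1}{275} + 315\right) + 137 = \frac{86626}{275} + 137 = \frac{124301}{275}$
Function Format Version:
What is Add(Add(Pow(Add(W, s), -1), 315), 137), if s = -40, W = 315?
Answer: Rational(124301, 275) ≈ 452.00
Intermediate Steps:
Add(Add(Pow(Add(W, s), -1), 315), 137) = Add(Add(Pow(Add(315, -40), -1), 315), 137) = Add(Add(Pow(275, -1), 315), 137) = Add(Add(Rational(1, 275), 315), 137) = Add(Rational(86626, 275), 137) = Rational(124301, 275)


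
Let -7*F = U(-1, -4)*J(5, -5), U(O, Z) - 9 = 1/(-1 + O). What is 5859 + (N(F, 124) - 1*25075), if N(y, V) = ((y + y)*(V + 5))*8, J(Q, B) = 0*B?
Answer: -19216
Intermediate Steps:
J(Q, B) = 0
U(O, Z) = 9 + 1/(-1 + O)
F = 0 (F = -(-8 + 9*(-1))/(-1 - 1)*0/7 = -(-8 - 9)/(-2)*0/7 = -(-½*(-17))*0/7 = -17*0/14 = -⅐*0 = 0)
N(y, V) = 16*y*(5 + V) (N(y, V) = ((2*y)*(5 + V))*8 = (2*y*(5 + V))*8 = 16*y*(5 + V))
5859 + (N(F, 124) - 1*25075) = 5859 + (16*0*(5 + 124) - 1*25075) = 5859 + (16*0*129 - 25075) = 5859 + (0 - 25075) = 5859 - 25075 = -19216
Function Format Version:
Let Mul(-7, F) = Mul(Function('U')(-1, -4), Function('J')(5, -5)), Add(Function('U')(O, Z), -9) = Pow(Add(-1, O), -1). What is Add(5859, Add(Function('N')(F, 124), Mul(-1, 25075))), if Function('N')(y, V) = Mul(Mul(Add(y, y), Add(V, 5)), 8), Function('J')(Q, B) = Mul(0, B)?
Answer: -19216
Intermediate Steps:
Function('J')(Q, B) = 0
Function('U')(O, Z) = Add(9, Pow(Add(-1, O), -1))
F = 0 (F = Mul(Rational(-1, 7), Mul(Mul(Pow(Add(-1, -1), -1), Add(-8, Mul(9, -1))), 0)) = Mul(Rational(-1, 7), Mul(Mul(Pow(-2, -1), Add(-8, -9)), 0)) = Mul(Rational(-1, 7), Mul(Mul(Rational(-1, 2), -17), 0)) = Mul(Rational(-1, 7), Mul(Rational(17, 2), 0)) = Mul(Rational(-1, 7), 0) = 0)
Function('N')(y, V) = Mul(16, y, Add(5, V)) (Function('N')(y, V) = Mul(Mul(Mul(2, y), Add(5, V)), 8) = Mul(Mul(2, y, Add(5, V)), 8) = Mul(16, y, Add(5, V)))
Add(5859, Add(Function('N')(F, 124), Mul(-1, 25075))) = Add(5859, Add(Mul(16, 0, Add(5, 124)), Mul(-1, 25075))) = Add(5859, Add(Mul(16, 0, 129), -25075)) = Add(5859, Add(0, -25075)) = Add(5859, -25075) = -19216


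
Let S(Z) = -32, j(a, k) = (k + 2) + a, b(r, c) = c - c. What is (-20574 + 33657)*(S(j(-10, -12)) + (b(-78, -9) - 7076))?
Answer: -92993964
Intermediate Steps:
b(r, c) = 0
j(a, k) = 2 + a + k (j(a, k) = (2 + k) + a = 2 + a + k)
(-20574 + 33657)*(S(j(-10, -12)) + (b(-78, -9) - 7076)) = (-20574 + 33657)*(-32 + (0 - 7076)) = 13083*(-32 - 7076) = 13083*(-7108) = -92993964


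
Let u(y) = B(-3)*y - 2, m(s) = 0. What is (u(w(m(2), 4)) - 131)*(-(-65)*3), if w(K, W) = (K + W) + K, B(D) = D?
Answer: -28275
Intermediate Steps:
w(K, W) = W + 2*K
u(y) = -2 - 3*y (u(y) = -3*y - 2 = -2 - 3*y)
(u(w(m(2), 4)) - 131)*(-(-65)*3) = ((-2 - 3*(4 + 2*0)) - 131)*(-(-65)*3) = ((-2 - 3*(4 + 0)) - 131)*(-13*(-15)) = ((-2 - 3*4) - 131)*195 = ((-2 - 12) - 131)*195 = (-14 - 131)*195 = -145*195 = -28275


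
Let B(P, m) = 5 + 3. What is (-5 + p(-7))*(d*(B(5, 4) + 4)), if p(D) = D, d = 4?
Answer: -576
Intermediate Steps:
B(P, m) = 8
(-5 + p(-7))*(d*(B(5, 4) + 4)) = (-5 - 7)*(4*(8 + 4)) = -48*12 = -12*48 = -576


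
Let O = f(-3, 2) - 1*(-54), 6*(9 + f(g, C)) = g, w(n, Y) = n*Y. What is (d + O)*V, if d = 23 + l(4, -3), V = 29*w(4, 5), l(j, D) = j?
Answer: 41470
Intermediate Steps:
w(n, Y) = Y*n
f(g, C) = -9 + g/6
O = 89/2 (O = (-9 + (⅙)*(-3)) - 1*(-54) = (-9 - ½) + 54 = -19/2 + 54 = 89/2 ≈ 44.500)
V = 580 (V = 29*(5*4) = 29*20 = 580)
d = 27 (d = 23 + 4 = 27)
(d + O)*V = (27 + 89/2)*580 = (143/2)*580 = 41470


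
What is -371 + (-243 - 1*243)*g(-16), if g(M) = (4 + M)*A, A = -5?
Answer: -29531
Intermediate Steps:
g(M) = -20 - 5*M (g(M) = (4 + M)*(-5) = -20 - 5*M)
-371 + (-243 - 1*243)*g(-16) = -371 + (-243 - 1*243)*(-20 - 5*(-16)) = -371 + (-243 - 243)*(-20 + 80) = -371 - 486*60 = -371 - 29160 = -29531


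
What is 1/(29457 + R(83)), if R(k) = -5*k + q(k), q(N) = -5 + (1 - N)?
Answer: 1/28955 ≈ 3.4536e-5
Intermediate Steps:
q(N) = -4 - N
R(k) = -4 - 6*k (R(k) = -5*k + (-4 - k) = -4 - 6*k)
1/(29457 + R(83)) = 1/(29457 + (-4 - 6*83)) = 1/(29457 + (-4 - 498)) = 1/(29457 - 502) = 1/28955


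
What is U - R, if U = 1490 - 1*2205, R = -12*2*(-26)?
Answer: -1339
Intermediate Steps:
R = 624 (R = -24*(-26) = 624)
U = -715 (U = 1490 - 2205 = -715)
U - R = -715 - 1*624 = -715 - 624 = -1339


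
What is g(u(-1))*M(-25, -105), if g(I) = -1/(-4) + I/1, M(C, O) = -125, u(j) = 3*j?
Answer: 1375/4 ≈ 343.75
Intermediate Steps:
g(I) = 1/4 + I (g(I) = -1*(-1/4) + I*1 = 1/4 + I)
g(u(-1))*M(-25, -105) = (1/4 + 3*(-1))*(-125) = (1/4 - 3)*(-125) = -11/4*(-125) = 1375/4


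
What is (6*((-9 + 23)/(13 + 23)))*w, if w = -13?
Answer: -91/3 ≈ -30.333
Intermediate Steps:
(6*((-9 + 23)/(13 + 23)))*w = (6*((-9 + 23)/(13 + 23)))*(-13) = (6*(14/36))*(-13) = (6*(14*(1/36)))*(-13) = (6*(7/18))*(-13) = (7/3)*(-13) = -91/3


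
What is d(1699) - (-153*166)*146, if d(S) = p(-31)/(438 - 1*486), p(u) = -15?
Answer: 59329733/16 ≈ 3.7081e+6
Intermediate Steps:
d(S) = 5/16 (d(S) = -15/(438 - 1*486) = -15/(438 - 486) = -15/(-48) = -15*(-1/48) = 5/16)
d(1699) - (-153*166)*146 = 5/16 - (-153*166)*146 = 5/16 - (-25398)*146 = 5/16 - 1*(-3708108) = 5/16 + 3708108 = 59329733/16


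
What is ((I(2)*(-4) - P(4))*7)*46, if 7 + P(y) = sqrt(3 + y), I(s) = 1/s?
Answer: 1610 - 322*sqrt(7) ≈ 758.07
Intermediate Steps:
I(s) = 1/s
P(y) = -7 + sqrt(3 + y)
((I(2)*(-4) - P(4))*7)*46 = ((-4/2 - (-7 + sqrt(3 + 4)))*7)*46 = (((1/2)*(-4) - (-7 + sqrt(7)))*7)*46 = ((-2 + (7 - sqrt(7)))*7)*46 = ((5 - sqrt(7))*7)*46 = (35 - 7*sqrt(7))*46 = 1610 - 322*sqrt(7)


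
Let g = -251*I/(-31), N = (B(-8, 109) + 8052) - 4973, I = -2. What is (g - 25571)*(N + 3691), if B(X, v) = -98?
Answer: -5292250416/31 ≈ -1.7072e+8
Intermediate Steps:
N = 2981 (N = (-98 + 8052) - 4973 = 7954 - 4973 = 2981)
g = -502/31 (g = -(-502)/(-31) = -(-502)*(-1)/31 = -251*2/31 = -502/31 ≈ -16.194)
(g - 25571)*(N + 3691) = (-502/31 - 25571)*(2981 + 3691) = -793203/31*6672 = -5292250416/31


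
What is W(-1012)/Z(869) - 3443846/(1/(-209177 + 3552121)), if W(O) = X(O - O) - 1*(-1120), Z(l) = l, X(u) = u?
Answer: -10004435776359136/869 ≈ -1.1513e+13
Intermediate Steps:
W(O) = 1120 (W(O) = (O - O) - 1*(-1120) = 0 + 1120 = 1120)
W(-1012)/Z(869) - 3443846/(1/(-209177 + 3552121)) = 1120/869 - 3443846/(1/(-209177 + 3552121)) = 1120*(1/869) - 3443846/(1/3342944) = 1120/869 - 3443846/1/3342944 = 1120/869 - 3443846*3342944 = 1120/869 - 11512584322624 = -10004435776359136/869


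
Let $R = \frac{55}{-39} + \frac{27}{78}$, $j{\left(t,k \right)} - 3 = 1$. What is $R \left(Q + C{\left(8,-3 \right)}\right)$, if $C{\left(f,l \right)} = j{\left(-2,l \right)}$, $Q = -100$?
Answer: $\frac{1328}{13} \approx 102.15$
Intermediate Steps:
$j{\left(t,k \right)} = 4$ ($j{\left(t,k \right)} = 3 + 1 = 4$)
$C{\left(f,l \right)} = 4$
$R = - \frac{83}{78}$ ($R = 55 \left(- \frac{1}{39}\right) + 27 \cdot \frac{1}{78} = - \frac{55}{39} + \frac{9}{26} = - \frac{83}{78} \approx -1.0641$)
$R \left(Q + C{\left(8,-3 \right)}\right) = - \frac{83 \left(-100 + 4\right)}{78} = \left(- \frac{83}{78}\right) \left(-96\right) = \frac{1328}{13}$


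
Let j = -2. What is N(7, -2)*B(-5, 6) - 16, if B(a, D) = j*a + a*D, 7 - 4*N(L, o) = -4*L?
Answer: -191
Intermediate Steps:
N(L, o) = 7/4 + L (N(L, o) = 7/4 - (-1)*L = 7/4 + L)
B(a, D) = -2*a + D*a (B(a, D) = -2*a + a*D = -2*a + D*a)
N(7, -2)*B(-5, 6) - 16 = (7/4 + 7)*(-5*(-2 + 6)) - 16 = 35*(-5*4)/4 - 16 = (35/4)*(-20) - 16 = -175 - 16 = -191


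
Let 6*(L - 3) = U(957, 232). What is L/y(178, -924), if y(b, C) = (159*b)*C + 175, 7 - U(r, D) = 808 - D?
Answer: 551/156905238 ≈ 3.5117e-6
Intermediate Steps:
U(r, D) = -801 + D (U(r, D) = 7 - (808 - D) = 7 + (-808 + D) = -801 + D)
y(b, C) = 175 + 159*C*b (y(b, C) = 159*C*b + 175 = 175 + 159*C*b)
L = -551/6 (L = 3 + (-801 + 232)/6 = 3 + (⅙)*(-569) = 3 - 569/6 = -551/6 ≈ -91.833)
L/y(178, -924) = -551/(6*(175 + 159*(-924)*178)) = -551/(6*(175 - 26151048)) = -551/6/(-26150873) = -551/6*(-1/26150873) = 551/156905238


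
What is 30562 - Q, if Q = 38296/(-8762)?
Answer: 133911270/4381 ≈ 30566.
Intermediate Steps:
Q = -19148/4381 (Q = 38296*(-1/8762) = -19148/4381 ≈ -4.3707)
30562 - Q = 30562 - 1*(-19148/4381) = 30562 + 19148/4381 = 133911270/4381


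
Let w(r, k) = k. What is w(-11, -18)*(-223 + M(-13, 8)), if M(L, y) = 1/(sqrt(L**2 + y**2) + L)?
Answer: 128331/32 - 9*sqrt(233)/32 ≈ 4006.1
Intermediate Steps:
M(L, y) = 1/(L + sqrt(L**2 + y**2))
w(-11, -18)*(-223 + M(-13, 8)) = -18*(-223 + 1/(-13 + sqrt((-13)**2 + 8**2))) = -18*(-223 + 1/(-13 + sqrt(169 + 64))) = -18*(-223 + 1/(-13 + sqrt(233))) = 4014 - 18/(-13 + sqrt(233))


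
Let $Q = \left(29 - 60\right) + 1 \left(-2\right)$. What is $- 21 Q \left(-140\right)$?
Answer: $-97020$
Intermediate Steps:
$Q = -33$ ($Q = -31 - 2 = -33$)
$- 21 Q \left(-140\right) = \left(-21\right) \left(-33\right) \left(-140\right) = 693 \left(-140\right) = -97020$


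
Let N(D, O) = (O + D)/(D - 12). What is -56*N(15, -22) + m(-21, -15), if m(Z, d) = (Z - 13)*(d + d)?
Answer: 3452/3 ≈ 1150.7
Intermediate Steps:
m(Z, d) = 2*d*(-13 + Z) (m(Z, d) = (-13 + Z)*(2*d) = 2*d*(-13 + Z))
N(D, O) = (D + O)/(-12 + D)
-56*N(15, -22) + m(-21, -15) = -56*(15 - 22)/(-12 + 15) + 2*(-15)*(-13 - 21) = -56*(-7)/3 + 2*(-15)*(-34) = -56*(-7)/3 + 1020 = -56*(-7/3) + 1020 = 392/3 + 1020 = 3452/3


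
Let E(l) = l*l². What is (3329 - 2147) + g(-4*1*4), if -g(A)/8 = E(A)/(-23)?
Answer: -5582/23 ≈ -242.70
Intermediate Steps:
E(l) = l³
g(A) = 8*A³/23 (g(A) = -8*A³/(-23) = -8*A³*(-1)/23 = -(-8)*A³/23 = 8*A³/23)
(3329 - 2147) + g(-4*1*4) = (3329 - 2147) + 8*(-4*1*4)³/23 = 1182 + 8*(-4*4)³/23 = 1182 + (8/23)*(-16)³ = 1182 + (8/23)*(-4096) = 1182 - 32768/23 = -5582/23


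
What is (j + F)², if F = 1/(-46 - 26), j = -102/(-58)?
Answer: 13271449/4359744 ≈ 3.0441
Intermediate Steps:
j = 51/29 (j = -102*(-1/58) = 51/29 ≈ 1.7586)
F = -1/72 (F = 1/(-72) = -1/72 ≈ -0.013889)
(j + F)² = (51/29 - 1/72)² = (3643/2088)² = 13271449/4359744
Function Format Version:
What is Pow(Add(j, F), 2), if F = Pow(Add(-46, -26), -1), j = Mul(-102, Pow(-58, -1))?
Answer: Rational(13271449, 4359744) ≈ 3.0441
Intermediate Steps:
j = Rational(51, 29) (j = Mul(-102, Rational(-1, 58)) = Rational(51, 29) ≈ 1.7586)
F = Rational(-1, 72) (F = Pow(-72, -1) = Rational(-1, 72) ≈ -0.013889)
Pow(Add(j, F), 2) = Pow(Add(Rational(51, 29), Rational(-1, 72)), 2) = Pow(Rational(3643, 2088), 2) = Rational(13271449, 4359744)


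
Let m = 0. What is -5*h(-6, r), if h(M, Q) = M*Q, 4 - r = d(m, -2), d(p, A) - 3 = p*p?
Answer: 30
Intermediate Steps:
d(p, A) = 3 + p² (d(p, A) = 3 + p*p = 3 + p²)
r = 1 (r = 4 - (3 + 0²) = 4 - (3 + 0) = 4 - 1*3 = 4 - 3 = 1)
-5*h(-6, r) = -(-30) = -5*(-6) = 30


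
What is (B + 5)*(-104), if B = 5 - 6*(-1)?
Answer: -1664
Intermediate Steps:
B = 11 (B = 5 + 6 = 11)
(B + 5)*(-104) = (11 + 5)*(-104) = 16*(-104) = -1664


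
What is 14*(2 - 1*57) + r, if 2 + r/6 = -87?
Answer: -1304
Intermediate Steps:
r = -534 (r = -12 + 6*(-87) = -12 - 522 = -534)
14*(2 - 1*57) + r = 14*(2 - 1*57) - 534 = 14*(2 - 57) - 534 = 14*(-55) - 534 = -770 - 534 = -1304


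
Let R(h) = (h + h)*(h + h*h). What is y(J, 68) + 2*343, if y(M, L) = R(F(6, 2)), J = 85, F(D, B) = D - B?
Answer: 846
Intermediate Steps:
R(h) = 2*h*(h + h²) (R(h) = (2*h)*(h + h²) = 2*h*(h + h²))
y(M, L) = 160 (y(M, L) = 2*(6 - 1*2)²*(1 + (6 - 1*2)) = 2*(6 - 2)²*(1 + (6 - 2)) = 2*4²*(1 + 4) = 2*16*5 = 160)
y(J, 68) + 2*343 = 160 + 2*343 = 160 + 686 = 846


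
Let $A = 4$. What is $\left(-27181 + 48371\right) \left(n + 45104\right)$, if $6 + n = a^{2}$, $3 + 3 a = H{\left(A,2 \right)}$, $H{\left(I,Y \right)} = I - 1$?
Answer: $955626620$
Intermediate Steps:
$H{\left(I,Y \right)} = -1 + I$
$a = 0$ ($a = -1 + \frac{-1 + 4}{3} = -1 + \frac{1}{3} \cdot 3 = -1 + 1 = 0$)
$n = -6$ ($n = -6 + 0^{2} = -6 + 0 = -6$)
$\left(-27181 + 48371\right) \left(n + 45104\right) = \left(-27181 + 48371\right) \left(-6 + 45104\right) = 21190 \cdot 45098 = 955626620$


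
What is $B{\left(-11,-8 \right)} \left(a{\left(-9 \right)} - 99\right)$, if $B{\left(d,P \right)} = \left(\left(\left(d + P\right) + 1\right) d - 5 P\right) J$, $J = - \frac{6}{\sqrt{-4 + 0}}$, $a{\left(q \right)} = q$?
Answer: $- 77112 i \approx - 77112.0 i$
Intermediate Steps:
$J = 3 i$ ($J = - \frac{6}{\sqrt{-4}} = - \frac{6}{2 i} = - 6 \left(- \frac{i}{2}\right) = 3 i \approx 3.0 i$)
$B{\left(d,P \right)} = 3 i \left(- 5 P + d \left(1 + P + d\right)\right)$ ($B{\left(d,P \right)} = \left(\left(\left(d + P\right) + 1\right) d - 5 P\right) 3 i = \left(\left(\left(P + d\right) + 1\right) d - 5 P\right) 3 i = \left(\left(1 + P + d\right) d - 5 P\right) 3 i = \left(d \left(1 + P + d\right) - 5 P\right) 3 i = \left(- 5 P + d \left(1 + P + d\right)\right) 3 i = 3 i \left(- 5 P + d \left(1 + P + d\right)\right)$)
$B{\left(-11,-8 \right)} \left(a{\left(-9 \right)} - 99\right) = 3 i \left(-11 + \left(-11\right)^{2} - -40 - -88\right) \left(-9 - 99\right) = 3 i \left(-11 + 121 + 40 + 88\right) \left(-108\right) = 3 i 238 \left(-108\right) = 714 i \left(-108\right) = - 77112 i$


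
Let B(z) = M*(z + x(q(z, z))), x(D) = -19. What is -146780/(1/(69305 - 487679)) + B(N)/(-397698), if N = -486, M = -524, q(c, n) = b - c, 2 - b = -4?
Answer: 12211105458853970/198849 ≈ 6.1409e+10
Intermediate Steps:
b = 6 (b = 2 - 1*(-4) = 2 + 4 = 6)
q(c, n) = 6 - c
B(z) = 9956 - 524*z (B(z) = -524*(z - 19) = -524*(-19 + z) = 9956 - 524*z)
-146780/(1/(69305 - 487679)) + B(N)/(-397698) = -146780/(1/(69305 - 487679)) + (9956 - 524*(-486))/(-397698) = -146780/(1/(-418374)) + (9956 + 254664)*(-1/397698) = -146780/(-1/418374) + 264620*(-1/397698) = -146780*(-418374) - 132310/198849 = 61408935720 - 132310/198849 = 12211105458853970/198849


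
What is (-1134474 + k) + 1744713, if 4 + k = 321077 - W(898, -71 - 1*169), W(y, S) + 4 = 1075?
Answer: 930241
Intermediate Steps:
W(y, S) = 1071 (W(y, S) = -4 + 1075 = 1071)
k = 320002 (k = -4 + (321077 - 1*1071) = -4 + (321077 - 1071) = -4 + 320006 = 320002)
(-1134474 + k) + 1744713 = (-1134474 + 320002) + 1744713 = -814472 + 1744713 = 930241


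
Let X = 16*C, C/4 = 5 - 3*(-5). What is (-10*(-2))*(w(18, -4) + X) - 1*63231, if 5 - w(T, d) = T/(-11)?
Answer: -412481/11 ≈ -37498.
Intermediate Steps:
w(T, d) = 5 + T/11 (w(T, d) = 5 - T/(-11) = 5 - T*(-1)/11 = 5 - (-1)*T/11 = 5 + T/11)
C = 80 (C = 4*(5 - 3*(-5)) = 4*(5 + 15) = 4*20 = 80)
X = 1280 (X = 16*80 = 1280)
(-10*(-2))*(w(18, -4) + X) - 1*63231 = (-10*(-2))*((5 + (1/11)*18) + 1280) - 1*63231 = 20*((5 + 18/11) + 1280) - 63231 = 20*(73/11 + 1280) - 63231 = 20*(14153/11) - 63231 = 283060/11 - 63231 = -412481/11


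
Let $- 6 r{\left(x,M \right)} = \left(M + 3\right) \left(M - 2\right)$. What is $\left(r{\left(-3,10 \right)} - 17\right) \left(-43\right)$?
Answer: $\frac{4429}{3} \approx 1476.3$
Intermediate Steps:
$r{\left(x,M \right)} = - \frac{\left(-2 + M\right) \left(3 + M\right)}{6}$ ($r{\left(x,M \right)} = - \frac{\left(M + 3\right) \left(M - 2\right)}{6} = - \frac{\left(3 + M\right) \left(-2 + M\right)}{6} = - \frac{\left(-2 + M\right) \left(3 + M\right)}{6}$)
$\left(r{\left(-3,10 \right)} - 17\right) \left(-43\right) = \left(\left(1 - \frac{5}{3} - \frac{10^{2}}{6}\right) - 17\right) \left(-43\right) = \left(\left(1 - \frac{5}{3} - \frac{50}{3}\right) - 17\right) \left(-43\right) = \left(- \frac{52}{3} - 17\right) \left(-43\right) = \left(- \frac{103}{3}\right) \left(-43\right) = \frac{4429}{3}$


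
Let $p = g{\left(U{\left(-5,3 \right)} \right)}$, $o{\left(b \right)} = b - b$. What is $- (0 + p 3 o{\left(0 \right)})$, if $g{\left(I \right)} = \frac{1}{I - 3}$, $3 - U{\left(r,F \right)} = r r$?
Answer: $0$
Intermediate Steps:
$o{\left(b \right)} = 0$
$U{\left(r,F \right)} = 3 - r^{2}$ ($U{\left(r,F \right)} = 3 - r r = 3 - r^{2}$)
$g{\left(I \right)} = \frac{1}{-3 + I}$
$p = - \frac{1}{25}$ ($p = \frac{1}{-3 + \left(3 - \left(-5\right)^{2}\right)} = \frac{1}{-3 + \left(3 - 25\right)} = \frac{1}{-3 - 22} = \frac{1}{-25} = - \frac{1}{25} \approx -0.04$)
$- (0 + p 3 o{\left(0 \right)}) = - (0 + \left(- \frac{1}{25}\right) 3 \cdot 0) = - (0 - 0) = - (0 + 0) = \left(-1\right) 0 = 0$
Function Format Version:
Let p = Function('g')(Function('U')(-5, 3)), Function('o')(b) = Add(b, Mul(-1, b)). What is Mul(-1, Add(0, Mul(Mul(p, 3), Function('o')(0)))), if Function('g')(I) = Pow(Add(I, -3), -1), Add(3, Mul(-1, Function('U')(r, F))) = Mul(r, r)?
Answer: 0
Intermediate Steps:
Function('o')(b) = 0
Function('U')(r, F) = Add(3, Mul(-1, Pow(r, 2))) (Function('U')(r, F) = Add(3, Mul(-1, Mul(r, r))) = Add(3, Mul(-1, Pow(r, 2))))
Function('g')(I) = Pow(Add(-3, I), -1)
p = Rational(-1, 25) (p = Pow(Add(-3, Add(3, Mul(-1, Pow(-5, 2)))), -1) = Pow(Add(-3, Add(3, Mul(-1, 25))), -1) = Pow(Add(-3, Add(3, -25)), -1) = Pow(Add(-3, -22), -1) = Pow(-25, -1) = Rational(-1, 25) ≈ -0.040000)
Mul(-1, Add(0, Mul(Mul(p, 3), Function('o')(0)))) = Mul(-1, Add(0, Mul(Mul(Rational(-1, 25), 3), 0))) = Mul(-1, Add(0, Mul(Rational(-3, 25), 0))) = Mul(-1, Add(0, 0)) = Mul(-1, 0) = 0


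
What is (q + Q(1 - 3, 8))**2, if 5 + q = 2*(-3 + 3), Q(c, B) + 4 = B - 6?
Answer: 49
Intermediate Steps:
Q(c, B) = -10 + B (Q(c, B) = -4 + (B - 6) = -4 + (-6 + B) = -10 + B)
q = -5 (q = -5 + 2*(-3 + 3) = -5 + 2*0 = -5 + 0 = -5)
(q + Q(1 - 3, 8))**2 = (-5 + (-10 + 8))**2 = (-5 - 2)**2 = (-7)**2 = 49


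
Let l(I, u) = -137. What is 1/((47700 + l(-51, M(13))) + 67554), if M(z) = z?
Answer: 1/115117 ≈ 8.6868e-6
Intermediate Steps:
1/((47700 + l(-51, M(13))) + 67554) = 1/((47700 - 137) + 67554) = 1/(47563 + 67554) = 1/115117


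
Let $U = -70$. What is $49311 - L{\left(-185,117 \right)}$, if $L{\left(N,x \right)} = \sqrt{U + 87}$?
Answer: $49311 - \sqrt{17} \approx 49307.0$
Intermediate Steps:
$L{\left(N,x \right)} = \sqrt{17}$ ($L{\left(N,x \right)} = \sqrt{-70 + 87} = \sqrt{17}$)
$49311 - L{\left(-185,117 \right)} = 49311 - \sqrt{17}$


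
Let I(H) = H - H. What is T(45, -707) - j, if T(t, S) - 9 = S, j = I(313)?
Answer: -698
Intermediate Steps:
I(H) = 0
j = 0
T(t, S) = 9 + S
T(45, -707) - j = (9 - 707) - 1*0 = -698 + 0 = -698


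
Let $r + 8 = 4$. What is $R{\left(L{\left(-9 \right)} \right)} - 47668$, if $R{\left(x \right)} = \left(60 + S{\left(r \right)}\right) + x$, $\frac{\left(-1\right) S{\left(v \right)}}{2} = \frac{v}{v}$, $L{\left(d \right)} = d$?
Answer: $-47619$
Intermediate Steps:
$r = -4$ ($r = -8 + 4 = -4$)
$S{\left(v \right)} = -2$ ($S{\left(v \right)} = - 2 \frac{v}{v} = \left(-2\right) 1 = -2$)
$R{\left(x \right)} = 58 + x$ ($R{\left(x \right)} = \left(60 - 2\right) + x = 58 + x$)
$R{\left(L{\left(-9 \right)} \right)} - 47668 = \left(58 - 9\right) - 47668 = 49 - 47668 = -47619$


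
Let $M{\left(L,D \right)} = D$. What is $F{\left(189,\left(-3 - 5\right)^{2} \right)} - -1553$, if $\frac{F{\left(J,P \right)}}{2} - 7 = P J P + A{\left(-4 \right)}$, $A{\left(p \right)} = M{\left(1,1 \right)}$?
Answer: $1549857$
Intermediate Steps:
$A{\left(p \right)} = 1$
$F{\left(J,P \right)} = 16 + 2 J P^{2}$ ($F{\left(J,P \right)} = 14 + 2 \left(P J P + 1\right) = 14 + 2 \left(J P P + 1\right) = 14 + 2 \left(J P^{2} + 1\right) = 14 + 2 \left(1 + J P^{2}\right) = 14 + \left(2 + 2 J P^{2}\right) = 16 + 2 J P^{2}$)
$F{\left(189,\left(-3 - 5\right)^{2} \right)} - -1553 = \left(16 + 2 \cdot 189 \left(\left(-3 - 5\right)^{2}\right)^{2}\right) - -1553 = \left(16 + 2 \cdot 189 \left(\left(-8\right)^{2}\right)^{2}\right) + 1553 = \left(16 + 2 \cdot 189 \cdot 64^{2}\right) + 1553 = \left(16 + 2 \cdot 189 \cdot 4096\right) + 1553 = \left(16 + 1548288\right) + 1553 = 1548304 + 1553 = 1549857$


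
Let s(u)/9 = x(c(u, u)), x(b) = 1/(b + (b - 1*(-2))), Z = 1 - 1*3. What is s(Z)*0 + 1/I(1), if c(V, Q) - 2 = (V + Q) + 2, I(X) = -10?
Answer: -⅒ ≈ -0.10000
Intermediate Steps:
Z = -2 (Z = 1 - 3 = -2)
c(V, Q) = 4 + Q + V (c(V, Q) = 2 + ((V + Q) + 2) = 2 + ((Q + V) + 2) = 2 + (2 + Q + V) = 4 + Q + V)
x(b) = 1/(2 + 2*b) (x(b) = 1/(b + (b + 2)) = 1/(b + (2 + b)) = 1/(2 + 2*b))
s(u) = 9/(2*(5 + 2*u)) (s(u) = 9*(1/(2*(1 + (4 + u + u)))) = 9*(1/(2*(1 + (4 + 2*u)))) = 9*(1/(2*(5 + 2*u))) = 9/(2*(5 + 2*u)))
s(Z)*0 + 1/I(1) = (9/(2*(5 + 2*(-2))))*0 + 1/(-10) = (9/(2*(5 - 4)))*0 - ⅒ = ((9/2)/1)*0 - ⅒ = ((9/2)*1)*0 - ⅒ = (9/2)*0 - ⅒ = 0 - ⅒ = -⅒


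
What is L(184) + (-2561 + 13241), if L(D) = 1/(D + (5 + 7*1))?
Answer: 2093281/196 ≈ 10680.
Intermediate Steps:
L(D) = 1/(12 + D) (L(D) = 1/(D + (5 + 7)) = 1/(D + 12) = 1/(12 + D))
L(184) + (-2561 + 13241) = 1/(12 + 184) + (-2561 + 13241) = 1/196 + 10680 = 2093281/196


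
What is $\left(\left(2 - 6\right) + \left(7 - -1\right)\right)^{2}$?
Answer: $16$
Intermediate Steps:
$\left(\left(2 - 6\right) + \left(7 - -1\right)\right)^{2} = \left(\left(2 - 6\right) + \left(7 + 1\right)\right)^{2} = \left(-4 + 8\right)^{2} = 4^{2} = 16$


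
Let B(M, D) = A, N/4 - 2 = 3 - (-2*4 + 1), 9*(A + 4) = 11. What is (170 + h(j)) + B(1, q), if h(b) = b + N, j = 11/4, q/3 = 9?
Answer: 7847/36 ≈ 217.97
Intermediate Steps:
A = -25/9 (A = -4 + (⅑)*11 = -4 + 11/9 = -25/9 ≈ -2.7778)
q = 27 (q = 3*9 = 27)
j = 11/4 (j = 11*(¼) = 11/4 ≈ 2.7500)
N = 48 (N = 8 + 4*(3 - (-2*4 + 1)) = 8 + 4*(3 - (-8 + 1)) = 8 + 4*(3 - 1*(-7)) = 8 + 4*(3 + 7) = 8 + 4*10 = 8 + 40 = 48)
B(M, D) = -25/9
h(b) = 48 + b (h(b) = b + 48 = 48 + b)
(170 + h(j)) + B(1, q) = (170 + (48 + 11/4)) - 25/9 = (170 + 203/4) - 25/9 = 883/4 - 25/9 = 7847/36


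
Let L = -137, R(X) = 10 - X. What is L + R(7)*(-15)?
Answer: -182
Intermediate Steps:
L + R(7)*(-15) = -137 + (10 - 1*7)*(-15) = -137 + (10 - 7)*(-15) = -137 + 3*(-15) = -137 - 45 = -182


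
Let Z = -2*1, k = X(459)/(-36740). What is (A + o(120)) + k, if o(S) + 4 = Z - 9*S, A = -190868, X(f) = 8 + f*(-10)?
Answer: -3526192689/18370 ≈ -1.9195e+5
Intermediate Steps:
X(f) = 8 - 10*f
k = 2291/18370 (k = (8 - 10*459)/(-36740) = (8 - 4590)*(-1/36740) = -4582*(-1/36740) = 2291/18370 ≈ 0.12471)
Z = -2
o(S) = -6 - 9*S (o(S) = -4 + (-2 - 9*S) = -6 - 9*S)
(A + o(120)) + k = (-190868 + (-6 - 9*120)) + 2291/18370 = (-190868 + (-6 - 1080)) + 2291/18370 = (-190868 - 1086) + 2291/18370 = -191954 + 2291/18370 = -3526192689/18370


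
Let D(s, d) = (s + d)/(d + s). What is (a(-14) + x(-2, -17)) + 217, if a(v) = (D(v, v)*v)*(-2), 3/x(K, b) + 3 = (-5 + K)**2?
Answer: 11273/46 ≈ 245.07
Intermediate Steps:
x(K, b) = 3/(-3 + (-5 + K)**2)
D(s, d) = 1 (D(s, d) = (d + s)/(d + s) = 1)
a(v) = -2*v (a(v) = (1*v)*(-2) = v*(-2) = -2*v)
(a(-14) + x(-2, -17)) + 217 = (-2*(-14) + 3/(-3 + (-5 - 2)**2)) + 217 = (28 + 3/(-3 + (-7)**2)) + 217 = (28 + 3/(-3 + 49)) + 217 = (28 + 3/46) + 217 = 1291/46 + 217 = 11273/46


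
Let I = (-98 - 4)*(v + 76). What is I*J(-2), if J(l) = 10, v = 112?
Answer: -191760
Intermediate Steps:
I = -19176 (I = (-98 - 4)*(112 + 76) = -102*188 = -19176)
I*J(-2) = -19176*10 = -191760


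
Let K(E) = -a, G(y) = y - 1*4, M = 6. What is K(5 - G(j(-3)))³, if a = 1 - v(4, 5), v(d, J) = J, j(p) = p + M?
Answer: 64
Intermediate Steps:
j(p) = 6 + p (j(p) = p + 6 = 6 + p)
G(y) = -4 + y (G(y) = y - 4 = -4 + y)
a = -4 (a = 1 - 1*5 = 1 - 5 = -4)
K(E) = 4 (K(E) = -1*(-4) = 4)
K(5 - G(j(-3)))³ = 4³ = 64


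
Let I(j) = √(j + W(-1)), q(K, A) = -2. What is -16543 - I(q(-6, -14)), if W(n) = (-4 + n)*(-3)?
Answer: -16543 - √13 ≈ -16547.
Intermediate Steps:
W(n) = 12 - 3*n
I(j) = √(15 + j) (I(j) = √(j + (12 - 3*(-1))) = √(j + (12 + 3)) = √(j + 15) = √(15 + j))
-16543 - I(q(-6, -14)) = -16543 - √(15 - 2) = -16543 - √13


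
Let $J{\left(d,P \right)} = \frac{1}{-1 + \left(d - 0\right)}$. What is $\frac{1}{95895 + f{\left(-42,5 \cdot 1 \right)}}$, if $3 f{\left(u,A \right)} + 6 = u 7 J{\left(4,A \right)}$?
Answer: $\frac{3}{287581} \approx 1.0432 \cdot 10^{-5}$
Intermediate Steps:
$J{\left(d,P \right)} = \frac{1}{-1 + d}$ ($J{\left(d,P \right)} = \frac{1}{-1 + \left(d + 0\right)} = \frac{1}{-1 + d}$)
$f{\left(u,A \right)} = -2 + \frac{7 u}{9}$ ($f{\left(u,A \right)} = -2 + \frac{u 7 \frac{1}{-1 + 4}}{3} = -2 + \frac{7 u \frac{1}{3}}{3} = -2 + \frac{\frac{7}{3} u}{3} = -2 + \frac{7 u}{9}$)
$\frac{1}{95895 + f{\left(-42,5 \cdot 1 \right)}} = \frac{1}{95895 + \left(-2 + \frac{7}{9} \left(-42\right)\right)} = \frac{1}{95895 - \frac{104}{3}} = \frac{1}{\frac{287581}{3}} = \frac{3}{287581}$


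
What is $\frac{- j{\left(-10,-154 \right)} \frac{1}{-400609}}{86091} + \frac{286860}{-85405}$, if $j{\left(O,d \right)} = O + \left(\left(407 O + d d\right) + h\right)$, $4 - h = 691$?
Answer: $- \frac{1978692797758999}{589103695305939} \approx -3.3588$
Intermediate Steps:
$h = -687$ ($h = 4 - 691 = -687$)
$j{\left(O,d \right)} = -687 + d^{2} + 408 O$ ($j{\left(O,d \right)} = O - \left(687 - 407 O - d d\right) = O - \left(687 - d^{2} - 407 O\right) = O + \left(-687 + d^{2} + 407 O\right) = -687 + d^{2} + 408 O$)
$\frac{- j{\left(-10,-154 \right)} \frac{1}{-400609}}{86091} + \frac{286860}{-85405} = \frac{- (-687 + \left(-154\right)^{2} + 408 \left(-10\right)) \frac{1}{-400609}}{86091} + \frac{286860}{-85405} = - (-687 + 23716 - 4080) \left(- \frac{1}{400609}\right) \frac{1}{86091} + 286860 \left(- \frac{1}{85405}\right) = \left(-1\right) 18949 \left(- \frac{1}{400609}\right) \frac{1}{86091} - \frac{57372}{17081} = \left(-18949\right) \left(- \frac{1}{400609}\right) \frac{1}{86091} - \frac{57372}{17081} = \frac{18949}{400609} \cdot \frac{1}{86091} - \frac{57372}{17081} = \frac{18949}{34488829419} - \frac{57372}{17081} = - \frac{1978692797758999}{589103695305939}$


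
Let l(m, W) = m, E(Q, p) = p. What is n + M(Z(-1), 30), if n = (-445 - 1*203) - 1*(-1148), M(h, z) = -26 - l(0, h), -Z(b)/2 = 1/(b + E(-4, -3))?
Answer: 474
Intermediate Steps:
Z(b) = -2/(-3 + b) (Z(b) = -2/(b - 3) = -2/(-3 + b))
M(h, z) = -26 (M(h, z) = -26 - 1*0 = -26 + 0 = -26)
n = 500 (n = (-445 - 203) + 1148 = -648 + 1148 = 500)
n + M(Z(-1), 30) = 500 - 26 = 474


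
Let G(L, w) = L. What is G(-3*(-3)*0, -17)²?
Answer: 0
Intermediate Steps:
G(-3*(-3)*0, -17)² = (-3*(-3)*0)² = (9*0)² = 0² = 0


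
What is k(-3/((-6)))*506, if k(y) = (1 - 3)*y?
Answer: -506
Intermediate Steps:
k(y) = -2*y
k(-3/((-6)))*506 = -(-6)/((-6))*506 = -(-6)/((-1*6))*506 = -(-6)/(-6)*506 = -(-6)*(-1)/6*506 = -2*½*506 = -1*506 = -506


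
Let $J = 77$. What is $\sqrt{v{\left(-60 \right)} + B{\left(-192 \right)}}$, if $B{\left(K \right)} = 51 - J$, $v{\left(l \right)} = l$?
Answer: $i \sqrt{86} \approx 9.2736 i$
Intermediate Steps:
$B{\left(K \right)} = -26$ ($B{\left(K \right)} = 51 - 77 = -26$)
$\sqrt{v{\left(-60 \right)} + B{\left(-192 \right)}} = \sqrt{-60 - 26} = \sqrt{-86} = i \sqrt{86}$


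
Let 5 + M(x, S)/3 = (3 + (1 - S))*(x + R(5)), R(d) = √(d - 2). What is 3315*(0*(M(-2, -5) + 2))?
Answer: 0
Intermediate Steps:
R(d) = √(-2 + d)
M(x, S) = -15 + 3*(4 - S)*(x + √3) (M(x, S) = -15 + 3*((3 + (1 - S))*(x + √(-2 + 5))) = -15 + 3*((4 - S)*(x + √3)) = -15 + 3*(4 - S)*(x + √3))
3315*(0*(M(-2, -5) + 2)) = 3315*(0*((-15 + 12*(-2) + 12*√3 - 3*(-5)*(-2) - 3*(-5)*√3) + 2)) = 3315*(0*((-15 - 24 + 12*√3 - 30 + 15*√3) + 2)) = 3315*(0*((-69 + 27*√3) + 2)) = 3315*(0*(-67 + 27*√3)) = 3315*0 = 0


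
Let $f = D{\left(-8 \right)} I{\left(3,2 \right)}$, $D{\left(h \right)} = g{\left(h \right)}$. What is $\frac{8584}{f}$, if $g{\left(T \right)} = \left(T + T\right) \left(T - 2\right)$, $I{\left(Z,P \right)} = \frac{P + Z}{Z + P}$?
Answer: $\frac{1073}{20} \approx 53.65$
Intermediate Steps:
$I{\left(Z,P \right)} = 1$ ($I{\left(Z,P \right)} = \frac{P + Z}{P + Z} = 1$)
$g{\left(T \right)} = 2 T \left(-2 + T\right)$
$D{\left(h \right)} = 2 h \left(-2 + h\right)$
$f = 160$ ($f = 2 \left(-8\right) \left(-2 - 8\right) 1 = 2 \left(-8\right) \left(-10\right) 1 = 160 \cdot 1 = 160$)
$\frac{8584}{f} = \frac{8584}{160} = 8584 \cdot \frac{1}{160} = \frac{1073}{20}$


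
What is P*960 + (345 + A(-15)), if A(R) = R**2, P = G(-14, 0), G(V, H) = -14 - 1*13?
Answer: -25350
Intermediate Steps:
G(V, H) = -27 (G(V, H) = -14 - 13 = -27)
P = -27
P*960 + (345 + A(-15)) = -27*960 + (345 + (-15)**2) = -25920 + (345 + 225) = -25920 + 570 = -25350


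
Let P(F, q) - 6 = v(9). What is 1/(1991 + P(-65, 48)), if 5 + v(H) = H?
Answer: 1/2001 ≈ 0.00049975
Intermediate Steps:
v(H) = -5 + H
P(F, q) = 10 (P(F, q) = 6 + (-5 + 9) = 6 + 4 = 10)
1/(1991 + P(-65, 48)) = 1/(1991 + 10) = 1/2001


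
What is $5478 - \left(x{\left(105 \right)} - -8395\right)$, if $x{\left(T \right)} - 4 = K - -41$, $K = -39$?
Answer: $-2923$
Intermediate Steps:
$x{\left(T \right)} = 6$ ($x{\left(T \right)} = 4 - -2 = 4 + \left(-39 + 41\right) = 4 + 2 = 6$)
$5478 - \left(x{\left(105 \right)} - -8395\right) = 5478 - \left(6 - -8395\right) = 5478 - \left(6 + 8395\right) = 5478 - 8401 = -2923$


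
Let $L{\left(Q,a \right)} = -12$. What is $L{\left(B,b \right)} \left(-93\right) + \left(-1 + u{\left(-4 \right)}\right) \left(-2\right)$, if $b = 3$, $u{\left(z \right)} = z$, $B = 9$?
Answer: $1126$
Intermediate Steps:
$L{\left(B,b \right)} \left(-93\right) + \left(-1 + u{\left(-4 \right)}\right) \left(-2\right) = \left(-12\right) \left(-93\right) + \left(-1 - 4\right) \left(-2\right) = 1116 - -10 = 1116 + 10 = 1126$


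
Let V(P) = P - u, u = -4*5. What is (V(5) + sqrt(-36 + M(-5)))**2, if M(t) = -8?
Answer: 581 + 100*I*sqrt(11) ≈ 581.0 + 331.66*I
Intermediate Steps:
u = -20
V(P) = 20 + P (V(P) = P - 1*(-20) = P + 20 = 20 + P)
(V(5) + sqrt(-36 + M(-5)))**2 = ((20 + 5) + sqrt(-36 - 8))**2 = (25 + sqrt(-44))**2 = (25 + 2*I*sqrt(11))**2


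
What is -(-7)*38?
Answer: 266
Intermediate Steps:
-(-7)*38 = -1*(-266) = 266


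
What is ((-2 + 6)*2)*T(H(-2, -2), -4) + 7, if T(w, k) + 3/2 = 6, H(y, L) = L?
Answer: 43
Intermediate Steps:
T(w, k) = 9/2 (T(w, k) = -3/2 + 6 = 9/2)
((-2 + 6)*2)*T(H(-2, -2), -4) + 7 = ((-2 + 6)*2)*(9/2) + 7 = (4*2)*(9/2) + 7 = 8*(9/2) + 7 = 36 + 7 = 43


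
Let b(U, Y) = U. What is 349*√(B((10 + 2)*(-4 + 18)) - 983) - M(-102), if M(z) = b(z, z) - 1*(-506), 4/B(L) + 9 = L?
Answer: -404 + 349*I*√24850587/159 ≈ -404.0 + 10942.0*I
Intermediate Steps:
B(L) = 4/(-9 + L)
M(z) = 506 + z (M(z) = z - 1*(-506) = z + 506 = 506 + z)
349*√(B((10 + 2)*(-4 + 18)) - 983) - M(-102) = 349*√(4/(-9 + (10 + 2)*(-4 + 18)) - 983) - (506 - 102) = 349*√(4/(-9 + 12*14) - 983) - 1*404 = 349*√(4/(-9 + 168) - 983) - 404 = 349*√(4/159 - 983) - 404 = 349*√(-156293/159) - 404 = 349*(I*√24850587/159) - 404 = 349*I*√24850587/159 - 404 = -404 + 349*I*√24850587/159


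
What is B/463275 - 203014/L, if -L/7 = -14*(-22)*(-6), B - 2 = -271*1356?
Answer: -2352498917/142688700 ≈ -16.487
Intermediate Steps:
B = -367474 (B = 2 - 271*1356 = 2 - 367476 = -367474)
L = 12936 (L = -7*(-14*(-22))*(-6) = -2156*(-6) = -7*(-1848) = 12936)
B/463275 - 203014/L = -367474/463275 - 203014/12936 = -367474*1/463275 - 203014*1/12936 = -367474/463275 - 14501/924 = -2352498917/142688700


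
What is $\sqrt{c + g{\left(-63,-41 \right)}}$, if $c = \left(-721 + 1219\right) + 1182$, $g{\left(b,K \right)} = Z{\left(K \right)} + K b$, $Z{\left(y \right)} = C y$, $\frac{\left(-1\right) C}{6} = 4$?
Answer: $3 \sqrt{583} \approx 72.436$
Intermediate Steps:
$C = -24$ ($C = \left(-6\right) 4 = -24$)
$Z{\left(y \right)} = - 24 y$
$g{\left(b,K \right)} = - 24 K + K b$
$c = 1680$ ($c = 498 + 1182 = 1680$)
$\sqrt{c + g{\left(-63,-41 \right)}} = \sqrt{1680 - 41 \left(-24 - 63\right)} = \sqrt{1680 - -3567} = \sqrt{1680 + 3567} = \sqrt{5247} = 3 \sqrt{583}$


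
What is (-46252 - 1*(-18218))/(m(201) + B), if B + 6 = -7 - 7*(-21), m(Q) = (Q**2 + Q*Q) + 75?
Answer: -28034/81011 ≈ -0.34605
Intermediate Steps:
m(Q) = 75 + 2*Q**2 (m(Q) = (Q**2 + Q**2) + 75 = 2*Q**2 + 75 = 75 + 2*Q**2)
B = 134 (B = -6 + (-7 - 7*(-21)) = -6 + (-7 + 147) = -6 + 140 = 134)
(-46252 - 1*(-18218))/(m(201) + B) = (-46252 - 1*(-18218))/((75 + 2*201**2) + 134) = (-46252 + 18218)/((75 + 2*40401) + 134) = -28034/((75 + 80802) + 134) = -28034/(80877 + 134) = -28034/81011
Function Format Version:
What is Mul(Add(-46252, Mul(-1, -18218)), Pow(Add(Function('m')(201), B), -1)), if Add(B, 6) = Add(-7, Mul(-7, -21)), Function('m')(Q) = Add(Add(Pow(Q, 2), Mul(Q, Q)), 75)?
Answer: Rational(-28034, 81011) ≈ -0.34605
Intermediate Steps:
Function('m')(Q) = Add(75, Mul(2, Pow(Q, 2))) (Function('m')(Q) = Add(Add(Pow(Q, 2), Pow(Q, 2)), 75) = Add(Mul(2, Pow(Q, 2)), 75) = Add(75, Mul(2, Pow(Q, 2))))
B = 134 (B = Add(-6, Add(-7, Mul(-7, -21))) = Add(-6, Add(-7, 147)) = Add(-6, 140) = 134)
Mul(Add(-46252, Mul(-1, -18218)), Pow(Add(Function('m')(201), B), -1)) = Mul(Add(-46252, Mul(-1, -18218)), Pow(Add(Add(75, Mul(2, Pow(201, 2))), 134), -1)) = Mul(Add(-46252, 18218), Pow(Add(Add(75, Mul(2, 40401)), 134), -1)) = Mul(-28034, Pow(Add(Add(75, 80802), 134), -1)) = Mul(-28034, Pow(Add(80877, 134), -1)) = Mul(-28034, Pow(81011, -1)) = Mul(-28034, Rational(1, 81011)) = Rational(-28034, 81011)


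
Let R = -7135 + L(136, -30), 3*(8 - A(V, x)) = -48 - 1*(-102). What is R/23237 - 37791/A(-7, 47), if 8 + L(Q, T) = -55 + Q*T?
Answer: 878036687/232370 ≈ 3778.6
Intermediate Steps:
L(Q, T) = -63 + Q*T (L(Q, T) = -8 + (-55 + Q*T) = -63 + Q*T)
A(V, x) = -10 (A(V, x) = 8 - (-48 - 1*(-102))/3 = 8 - (-48 + 102)/3 = 8 - ⅓*54 = 8 - 18 = -10)
R = -11278 (R = -7135 + (-63 + 136*(-30)) = -7135 + (-63 - 4080) = -7135 - 4143 = -11278)
R/23237 - 37791/A(-7, 47) = -11278/23237 - 37791/(-10) = -11278*1/23237 - 37791*(-⅒) = -11278/23237 + 37791/10 = 878036687/232370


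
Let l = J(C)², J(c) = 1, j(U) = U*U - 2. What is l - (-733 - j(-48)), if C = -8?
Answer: 3036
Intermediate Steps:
j(U) = -2 + U² (j(U) = U² - 2 = -2 + U²)
l = 1 (l = 1² = 1)
l - (-733 - j(-48)) = 1 - (-733 - (-2 + (-48)²)) = 1 - (-733 - (-2 + 2304)) = 1 - (-733 - 1*2302) = 1 - (-733 - 2302) = 1 - 1*(-3035) = 1 + 3035 = 3036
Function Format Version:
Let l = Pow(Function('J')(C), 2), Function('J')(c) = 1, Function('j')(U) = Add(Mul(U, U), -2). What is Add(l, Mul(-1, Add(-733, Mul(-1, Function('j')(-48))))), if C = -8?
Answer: 3036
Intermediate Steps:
Function('j')(U) = Add(-2, Pow(U, 2)) (Function('j')(U) = Add(Pow(U, 2), -2) = Add(-2, Pow(U, 2)))
l = 1 (l = Pow(1, 2) = 1)
Add(l, Mul(-1, Add(-733, Mul(-1, Function('j')(-48))))) = Add(1, Mul(-1, Add(-733, Mul(-1, Add(-2, Pow(-48, 2)))))) = Add(1, Mul(-1, Add(-733, Mul(-1, Add(-2, 2304))))) = Add(1, Mul(-1, Add(-733, Mul(-1, 2302)))) = Add(1, Mul(-1, Add(-733, -2302))) = Add(1, Mul(-1, -3035)) = Add(1, 3035) = 3036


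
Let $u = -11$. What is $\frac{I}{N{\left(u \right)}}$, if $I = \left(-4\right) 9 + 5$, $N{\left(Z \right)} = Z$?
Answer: $\frac{31}{11} \approx 2.8182$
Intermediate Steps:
$I = -31$ ($I = -36 + 5 = -31$)
$\frac{I}{N{\left(u \right)}} = - \frac{31}{-11} = \left(-31\right) \left(- \frac{1}{11}\right) = \frac{31}{11}$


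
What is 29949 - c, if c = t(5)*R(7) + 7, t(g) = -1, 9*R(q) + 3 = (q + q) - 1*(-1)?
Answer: 89830/3 ≈ 29943.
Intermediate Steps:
R(q) = -2/9 + 2*q/9 (R(q) = -1/3 + ((q + q) - 1*(-1))/9 = -1/3 + (2*q + 1)/9 = -1/3 + (1 + 2*q)/9 = -1/3 + (1/9 + 2*q/9) = -2/9 + 2*q/9)
c = 17/3 (c = -(-2/9 + (2/9)*7) + 7 = -(-2/9 + 14/9) + 7 = -1*4/3 + 7 = -4/3 + 7 = 17/3 ≈ 5.6667)
29949 - c = 29949 - 1*17/3 = 29949 - 17/3 = 89830/3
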